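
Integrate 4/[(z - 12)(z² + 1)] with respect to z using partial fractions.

Cover-up at z=12: α = 4/(12²+1) = 4/145. Coeff matching: β = -4/145, γ = -48/145. Decomposition: (4/145)/(z - 12) - ((4/145)z + 48/145)/(z² + 1). Integrate: linear → ln, quadratic → (1/2)ln + arctan: (4/145) ln|(z - 12)| - (2/145) ln(z² + 1) - (48/145) arctan(z) + C


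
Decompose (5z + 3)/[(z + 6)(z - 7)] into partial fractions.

At z=-6: α = (5·(-6) + 3)/(-6 - 7) = 27/13. At z=7: β = (5·7 + 3)/(7 + 6) = 38/13
Result: (27/13)/(z + 6) + (38/13)/(z - 7)


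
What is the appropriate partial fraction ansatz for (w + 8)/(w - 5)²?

Repeated linear factor: P/(w - 5) + Q/(w - 5)²


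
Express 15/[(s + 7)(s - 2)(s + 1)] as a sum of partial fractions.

Using cover-up method: P = 5/18, Q = 5/9, R = -5/6
Result: (5/18)/(s + 7) + (5/9)/(s - 2) - (5/6)/(s + 1)


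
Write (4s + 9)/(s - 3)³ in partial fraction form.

(4s + 9) = P(s - 3)² + Q(s - 3) + R. At s = 3: R = 4·3 + 9 = 21. Coefficients: P = 0, Q = 4
Result: 4/(s - 3)² + 21/(s - 3)³


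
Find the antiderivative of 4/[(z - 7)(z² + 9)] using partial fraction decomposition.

Cover-up at z=7: P = 4/(7²+9) = 2/29. Coeff matching: Q = -2/29, R = -14/29. Decomposition: (2/29)/(z - 7) - ((2/29)z + 14/29)/(z² + 9). Integrate: linear → ln, quadratic → (1/2)ln + arctan: (2/29) ln|(z - 7)| - (1/29) ln(z² + 9) - (14/87) arctan(z/3) + C


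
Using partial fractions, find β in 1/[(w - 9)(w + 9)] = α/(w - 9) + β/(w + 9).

Cover-up at w = -9: β = 1/(-9 - 9) = -1/18


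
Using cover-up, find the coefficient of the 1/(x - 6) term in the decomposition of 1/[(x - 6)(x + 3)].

Cover (x - 6), set x=6: 1/((x + 3) at x=6) = 1/(9) = 1/9


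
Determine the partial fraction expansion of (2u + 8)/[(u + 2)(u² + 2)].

At u=-2: A = (2·(-2) + 8)/((-2)² + 2) = 2/3. B = -A = -2/3, C = 2 - (-2)·A = 10/3
Result: (2/3)/(u + 2) - ((2/3)u - 10/3)/(u² + 2)


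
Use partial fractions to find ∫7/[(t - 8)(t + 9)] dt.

Decompose: 7/[(t - 8)(t + 9)] = (7/17)/(t - 8) - (7/17)/(t + 9). Integrate each term: (7/17) ln|(t - 8)| - (7/17) ln|(t + 9)| + C


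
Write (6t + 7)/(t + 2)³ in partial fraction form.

(6t + 7) = A(t + 2)² + B(t + 2) + C. At t = -2: C = 6·(-2) + 7 = -5. Coefficients: A = 0, B = 6
Result: 6/(t + 2)² - 5/(t + 2)³


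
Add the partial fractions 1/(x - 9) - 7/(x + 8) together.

Common denominator (x - 9)(x + 8). Numerator: 1(x + 8) - 7(x - 9) = (x + 8) - (7x - 63) = -6x + 71
Result: (-6x + 71)/[(x - 9)(x + 8)]


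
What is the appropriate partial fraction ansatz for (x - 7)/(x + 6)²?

Repeated linear factor: A/(x + 6) + B/(x + 6)²


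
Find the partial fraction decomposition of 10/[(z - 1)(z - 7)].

10/(z - 1)(z - 7) = α/(z - 1) + β/(z - 7). α = 10/(1 - 7) = -5/3, β = 10/(7 - 1) = 5/3
Result: (-5/3)/(z - 1) + (5/3)/(z - 7)


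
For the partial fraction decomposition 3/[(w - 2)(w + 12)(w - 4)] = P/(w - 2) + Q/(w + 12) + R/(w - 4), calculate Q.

Cover-up at w = -12: Q = 3/[(-12 - 2)(-12 - 4)] = 3/[(-14)(-16)] = 3/224


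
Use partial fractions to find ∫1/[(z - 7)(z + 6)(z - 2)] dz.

Cover-up: α = 1/65, β = 1/104, γ = -1/40. Decomposition: (1/65)/(z - 7) + (1/104)/(z + 6) - (1/40)/(z - 2). Integrate each term: (1/65) ln|(z - 7)| + (1/104) ln|(z + 6)| - (1/40) ln|(z - 2)| + C


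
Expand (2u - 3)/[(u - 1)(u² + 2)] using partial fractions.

At u=1: α = (2·1 - 3)/(1² + 2) = -1/3. β = -α = 1/3, γ = 2 - 1·α = 7/3
Result: (-1/3)/(u - 1) + ((1/3)u + 7/3)/(u² + 2)


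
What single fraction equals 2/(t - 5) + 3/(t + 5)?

Common denominator (t - 5)(t + 5). Numerator: 2(t + 5) + 3(t - 5) = (2t + 10) + (3t - 15) = 5t - 5
Result: (5t - 5)/[(t - 5)(t + 5)]


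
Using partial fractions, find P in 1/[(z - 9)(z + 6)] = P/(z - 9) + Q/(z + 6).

Cover-up at z = 9: P = 1/(9 + 6) = 1/15


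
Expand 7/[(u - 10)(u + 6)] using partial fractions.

7/(u - 10)(u + 6) = P/(u - 10) + Q/(u + 6). P = 7/(10 + 6) = 7/16, Q = 7/(-6 - 10) = -7/16
Result: (7/16)/(u - 10) - (7/16)/(u + 6)


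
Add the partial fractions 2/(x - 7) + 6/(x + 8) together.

Common denominator (x - 7)(x + 8). Numerator: 2(x + 8) + 6(x - 7) = (2x + 16) + (6x - 42) = 8x - 26
Result: (8x - 26)/[(x - 7)(x + 8)]


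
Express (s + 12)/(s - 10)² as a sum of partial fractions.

(s + 12) = A(s - 10) + B. At s = 10: B = 1·10 + 12 = 22. Coeff of s: A = 1
Result: 1/(s - 10) + 22/(s - 10)²


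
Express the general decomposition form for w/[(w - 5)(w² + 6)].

Linear + irreducible quadratic: A/(w - 5) + (Bw + C)/(w² + 6)


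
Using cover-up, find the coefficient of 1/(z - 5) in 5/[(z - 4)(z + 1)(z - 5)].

Cover (z - 5), set z=5: 5/[(5 - 4)(5 + 1)] = 5/6


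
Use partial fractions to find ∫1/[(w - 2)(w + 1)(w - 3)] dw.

Cover-up: α = -1/3, β = 1/12, γ = 1/4. Decomposition: (-1/3)/(w - 2) + (1/12)/(w + 1) + (1/4)/(w - 3). Integrate each term: (-1/3) ln|(w - 2)| + (1/12) ln|(w + 1)| + (1/4) ln|(w - 3)| + C


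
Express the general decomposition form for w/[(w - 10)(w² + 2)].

Linear + irreducible quadratic: P/(w - 10) + (Qw + R)/(w² + 2)


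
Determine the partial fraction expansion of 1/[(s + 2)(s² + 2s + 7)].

Cover-up at s = -2: P = 1/((-2)² + 2·(-2) + 7) = 1/7. Then Q = -P = -1/7, R = -P·(2 - 2) = 0
Result: (1/7)/(s + 2) - ((1/7)s)/(s² + 2s + 7)


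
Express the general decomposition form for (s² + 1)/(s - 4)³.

Repeated linear factor (power 3): A/(s - 4) + B/(s - 4)² + C/(s - 4)³


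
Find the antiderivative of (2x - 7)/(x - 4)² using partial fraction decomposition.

Decompose: A = 2, B = 2·4 - 7 = 1, so (2x - 7)/(x - 4)² = 2/(x - 4) + 1/(x - 4)². Integrate: ∫ A/(x - 4) dx = 2 ln|(x - 4)|; ∫ B/(x - 4)² dx = -1/(x - 4). Sum: 2 ln|(x - 4)| - 1/(x - 4) + C


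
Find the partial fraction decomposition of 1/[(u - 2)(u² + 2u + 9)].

Cover-up at u = 2: α = 1/(2² + 2·2 + 9) = 1/17. Then β = -α = -1/17, γ = -α·(2 + 2) = -4/17
Result: (1/17)/(u - 2) - ((1/17)u + 4/17)/(u² + 2u + 9)


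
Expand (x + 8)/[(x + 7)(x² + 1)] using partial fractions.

At x=-7: P = (1·(-7) + 8)/((-7)² + 1) = 1/50. Q = -P = -1/50, R = 1 - (-7)·P = 57/50
Result: (1/50)/(x + 7) - ((1/50)x - 57/50)/(x² + 1)


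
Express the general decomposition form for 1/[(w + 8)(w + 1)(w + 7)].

Three distinct linear factors: A/(w + 8) + B/(w + 1) + C/(w + 7)


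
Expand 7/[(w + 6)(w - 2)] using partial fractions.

7/(w + 6)(w - 2) = α/(w + 6) + β/(w - 2). α = 7/(-6 - 2) = -7/8, β = 7/(2 + 6) = 7/8
Result: (-7/8)/(w + 6) + (7/8)/(w - 2)


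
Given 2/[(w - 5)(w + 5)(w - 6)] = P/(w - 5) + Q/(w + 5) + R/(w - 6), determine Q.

Cover-up at w = -5: Q = 2/[(-5 - 5)(-5 - 6)] = 2/[(-10)(-11)] = 2/110 = 1/55


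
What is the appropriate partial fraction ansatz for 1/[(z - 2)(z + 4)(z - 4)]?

Three distinct linear factors: A/(z - 2) + B/(z + 4) + C/(z - 4)


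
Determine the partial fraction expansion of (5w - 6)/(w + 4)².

(5w - 6) = A(w + 4) + B. At w = -4: B = 5·(-4) - 6 = -26. Coeff of w: A = 5
Result: 5/(w + 4) - 26/(w + 4)²


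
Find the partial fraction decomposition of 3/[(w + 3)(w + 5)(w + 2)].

Using cover-up method: A = -3/2, B = 1/2, C = 1
Result: (-3/2)/(w + 3) + (1/2)/(w + 5) + 1/(w + 2)


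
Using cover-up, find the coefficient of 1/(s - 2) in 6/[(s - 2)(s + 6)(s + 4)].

Cover (s - 2), set s=2: 6/[(2 + 6)(2 + 4)] = 1/8


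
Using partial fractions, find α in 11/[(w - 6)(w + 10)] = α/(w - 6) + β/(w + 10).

Cover-up at w = 6: α = 11/(6 + 10) = 11/16


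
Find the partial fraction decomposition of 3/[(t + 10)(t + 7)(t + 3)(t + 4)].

Using Heaviside cover-up: (-1/42)/(t + 10) + (1/12)/(t + 7) + (3/28)/(t + 3) - (1/6)/(t + 4)


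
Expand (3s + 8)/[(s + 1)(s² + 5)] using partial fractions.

At s=-1: P = (3·(-1) + 8)/((-1)² + 5) = 5/6. Q = -P = -5/6, R = 3 - (-1)·P = 23/6
Result: (5/6)/(s + 1) - ((5/6)s - 23/6)/(s² + 5)


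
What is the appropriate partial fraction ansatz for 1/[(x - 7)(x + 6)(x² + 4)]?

Two linear + quadratic: P/(x - 7) + Q/(x + 6) + (Rx + S)/(x² + 4)


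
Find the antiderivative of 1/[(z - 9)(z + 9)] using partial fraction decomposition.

Decompose: 1/[(z - 9)(z + 9)] = (1/18)/(z - 9) - (1/18)/(z + 9). Integrate each term: (1/18) ln|(z - 9)| - (1/18) ln|(z + 9)| + C


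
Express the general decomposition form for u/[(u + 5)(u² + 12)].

Linear + irreducible quadratic: α/(u + 5) + (βu + γ)/(u² + 12)


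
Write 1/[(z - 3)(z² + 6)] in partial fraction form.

Cover-up at z = 3: α = 1/(3² + 6) = 1/15. Then β = -α = -1/15, γ = -α·(0 + 3) = -1/5
Result: (1/15)/(z - 3) - ((1/15)z + 1/5)/(z² + 6)


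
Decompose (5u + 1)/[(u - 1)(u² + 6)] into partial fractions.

At u=1: P = (5·1 + 1)/(1² + 6) = 6/7. Q = -P = -6/7, R = 5 - 1·P = 29/7
Result: (6/7)/(u - 1) - ((6/7)u - 29/7)/(u² + 6)


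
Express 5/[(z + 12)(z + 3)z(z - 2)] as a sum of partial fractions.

Using Heaviside cover-up: (-5/1512)/(z + 12) + (1/27)/(z + 3) - (5/72)/z + (1/28)/(z - 2)


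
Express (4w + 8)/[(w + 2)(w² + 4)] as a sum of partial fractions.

At w=-2: P = (4·(-2) + 8)/((-2)² + 4) = 0. Q = -P = 0, R = 4 - (-2)·P = 4
Result: (4)/(w² + 4)


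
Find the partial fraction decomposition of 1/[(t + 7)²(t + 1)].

Cover-up at t=-1: γ = 1/(-1 + 7)² = 1/36. Cover-up at t=-7: β = 1/(-7 + 1) = -1/6. Comparing t² coeff: α = -γ = -1/36
Result: (-1/36)/(t + 7) - (1/6)/(t + 7)² + (1/36)/(t + 1)


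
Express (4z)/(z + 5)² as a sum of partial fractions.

(4z) = A(z + 5) + B. At z = -5: B = 4·(-5) + 0 = -20. Coeff of z: A = 4
Result: 4/(z + 5) - 20/(z + 5)²


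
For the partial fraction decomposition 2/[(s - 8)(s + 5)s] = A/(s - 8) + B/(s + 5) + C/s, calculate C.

Cover-up at s = 0: C = 2/[(0 - 8)(0 + 5)] = 2/[(-8)(5)] = -2/40 = -1/20


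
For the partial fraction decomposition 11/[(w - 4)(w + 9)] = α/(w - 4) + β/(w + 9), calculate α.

Cover-up at w = 4: α = 11/(4 + 9) = 11/13


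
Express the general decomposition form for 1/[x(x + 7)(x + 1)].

Three distinct linear factors: α/x + β/(x + 7) + γ/(x + 1)


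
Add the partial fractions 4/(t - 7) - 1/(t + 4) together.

Common denominator (t - 7)(t + 4). Numerator: 4(t + 4) - 1(t - 7) = (4t + 16) - (t - 7) = 3t + 23
Result: (3t + 23)/[(t - 7)(t + 4)]


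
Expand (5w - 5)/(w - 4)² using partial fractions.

(5w - 5) = P(w - 4) + Q. At w = 4: Q = 5·4 - 5 = 15. Coeff of w: P = 5
Result: 5/(w - 4) + 15/(w - 4)²


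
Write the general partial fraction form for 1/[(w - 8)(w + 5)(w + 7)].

Three distinct linear factors: A/(w - 8) + B/(w + 5) + C/(w + 7)


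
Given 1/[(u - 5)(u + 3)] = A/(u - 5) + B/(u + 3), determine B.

Cover-up at u = -3: B = 1/(-3 - 5) = -1/8


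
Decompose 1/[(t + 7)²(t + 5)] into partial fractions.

Cover-up at t=-5: γ = 1/(-5 + 7)² = 1/4. Cover-up at t=-7: β = 1/(-7 + 5) = -1/2. Comparing t² coeff: α = -γ = -1/4
Result: (-1/4)/(t + 7) - (1/2)/(t + 7)² + (1/4)/(t + 5)


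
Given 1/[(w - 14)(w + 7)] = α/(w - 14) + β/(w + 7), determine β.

Cover-up at w = -7: β = 1/(-7 - 14) = -1/21


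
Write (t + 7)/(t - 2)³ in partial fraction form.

(t + 7) = P(t - 2)² + Q(t - 2) + R. At t = 2: R = 1·2 + 7 = 9. Coefficients: P = 0, Q = 1
Result: 1/(t - 2)² + 9/(t - 2)³


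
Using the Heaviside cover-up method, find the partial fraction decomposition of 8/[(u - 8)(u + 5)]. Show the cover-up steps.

Cover (u - 8): set u=8, get A = 8/(8 + 5) = 8/13. Cover (u + 5): set u=-5, get B = 8/(-5 - 8) = -8/13.
Result: (8/13)/(u - 8) - (8/13)/(u + 5)


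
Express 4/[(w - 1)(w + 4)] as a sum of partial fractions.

4/(w - 1)(w + 4) = P/(w - 1) + Q/(w + 4). P = 4/(1 + 4) = 4/5, Q = 4/(-4 - 1) = -4/5
Result: (4/5)/(w - 1) - (4/5)/(w + 4)


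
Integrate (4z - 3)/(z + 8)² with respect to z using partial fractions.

Decompose: A = 4, B = 4·(-8) - 3 = -35, so (4z - 3)/(z + 8)² = 4/(z + 8) - 35/(z + 8)². Integrate: ∫ A/(z + 8) dz = 4 ln|(z + 8)|; ∫ B/(z + 8)² dz = 35/(z + 8). Sum: 4 ln|(z + 8)| + 35/(z + 8) + C


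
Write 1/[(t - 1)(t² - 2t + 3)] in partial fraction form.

Cover-up at t = 1: P = 1/(1² - 2·1 + 3) = 1/2. Then Q = -P = -1/2, R = -P·(-2 + 1) = 1/2
Result: (1/2)/(t - 1) - ((1/2)t - 1/2)/(t² - 2t + 3)


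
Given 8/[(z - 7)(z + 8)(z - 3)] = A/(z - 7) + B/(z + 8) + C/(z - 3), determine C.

Cover-up at z = 3: C = 8/[(3 - 7)(3 + 8)] = 8/[(-4)(11)] = -8/44 = -2/11


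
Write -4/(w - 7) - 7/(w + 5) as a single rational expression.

Common denominator (w - 7)(w + 5). Numerator: -4(w + 5) - 7(w - 7) = (-4w - 20) - (7w - 49) = -11w + 29
Result: (-11w + 29)/[(w - 7)(w + 5)]


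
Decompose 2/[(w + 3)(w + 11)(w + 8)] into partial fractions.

Using cover-up method: A = 1/20, B = 1/12, C = -2/15
Result: (1/20)/(w + 3) + (1/12)/(w + 11) - (2/15)/(w + 8)


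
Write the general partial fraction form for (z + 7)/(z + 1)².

Repeated linear factor: α/(z + 1) + β/(z + 1)²


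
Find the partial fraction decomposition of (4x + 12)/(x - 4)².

(4x + 12) = A(x - 4) + B. At x = 4: B = 4·4 + 12 = 28. Coeff of x: A = 4
Result: 4/(x - 4) + 28/(x - 4)²


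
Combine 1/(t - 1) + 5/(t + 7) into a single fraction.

Common denominator (t - 1)(t + 7). Numerator: 1(t + 7) + 5(t - 1) = (t + 7) + (5t - 5) = 6t + 2
Result: (6t + 2)/[(t - 1)(t + 7)]


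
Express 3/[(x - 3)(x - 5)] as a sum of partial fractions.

3/(x - 3)(x - 5) = α/(x - 3) + β/(x - 5). α = 3/(3 - 5) = -3/2, β = 3/(5 - 3) = 3/2
Result: (-3/2)/(x - 3) + (3/2)/(x - 5)


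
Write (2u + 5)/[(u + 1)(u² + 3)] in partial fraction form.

At u=-1: α = (2·(-1) + 5)/((-1)² + 3) = 3/4. β = -α = -3/4, γ = 2 - (-1)·α = 11/4
Result: (3/4)/(u + 1) - ((3/4)u - 11/4)/(u² + 3)


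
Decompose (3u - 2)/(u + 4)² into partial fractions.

(3u - 2) = A(u + 4) + B. At u = -4: B = 3·(-4) - 2 = -14. Coeff of u: A = 3
Result: 3/(u + 4) - 14/(u + 4)²


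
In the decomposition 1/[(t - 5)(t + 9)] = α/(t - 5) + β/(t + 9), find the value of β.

Cover-up at t = -9: β = 1/(-9 - 5) = -1/14


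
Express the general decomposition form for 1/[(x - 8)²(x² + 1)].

Repeated linear + quadratic: P/(x - 8) + Q/(x - 8)² + (Rx + S)/(x² + 1)


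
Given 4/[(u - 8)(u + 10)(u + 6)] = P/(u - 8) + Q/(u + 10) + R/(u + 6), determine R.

Cover-up at u = -6: R = 4/[(-6 - 8)(-6 + 10)] = 4/[(-14)(4)] = -4/56 = -1/14


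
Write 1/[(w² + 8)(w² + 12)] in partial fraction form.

Coefficient matching gives A = C = 0, B = 1/(12-8) = 1/4, D = -B = -1/4
Result: (1/4)/(w² + 8) - (1/4)/(w² + 12)


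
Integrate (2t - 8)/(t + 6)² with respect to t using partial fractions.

Decompose: α = 2, β = 2·(-6) - 8 = -20, so (2t - 8)/(t + 6)² = 2/(t + 6) - 20/(t + 6)². Integrate: ∫ α/(t + 6) dt = 2 ln|(t + 6)|; ∫ β/(t + 6)² dt = 20/(t + 6). Sum: 2 ln|(t + 6)| + 20/(t + 6) + C


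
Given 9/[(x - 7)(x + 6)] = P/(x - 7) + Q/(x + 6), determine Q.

Cover-up at x = -6: Q = 9/(-6 - 7) = -9/13


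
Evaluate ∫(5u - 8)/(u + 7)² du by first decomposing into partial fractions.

Decompose: α = 5, β = 5·(-7) - 8 = -43, so (5u - 8)/(u + 7)² = 5/(u + 7) - 43/(u + 7)². Integrate: ∫ α/(u + 7) du = 5 ln|(u + 7)|; ∫ β/(u + 7)² du = 43/(u + 7). Sum: 5 ln|(u + 7)| + 43/(u + 7) + C


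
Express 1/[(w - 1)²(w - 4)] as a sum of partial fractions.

Cover-up at w=4: C = 1/(4 - 1)² = 1/9. Cover-up at w=1: B = 1/(1 - 4) = -1/3. Comparing w² coeff: A = -C = -1/9
Result: (-1/9)/(w - 1) - (1/3)/(w - 1)² + (1/9)/(w - 4)


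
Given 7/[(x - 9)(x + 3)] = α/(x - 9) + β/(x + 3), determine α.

Cover-up at x = 9: α = 7/(9 + 3) = 7/12


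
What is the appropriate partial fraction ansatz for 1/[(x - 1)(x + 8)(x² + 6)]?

Two linear + quadratic: α/(x - 1) + β/(x + 8) + (γx + δ)/(x² + 6)


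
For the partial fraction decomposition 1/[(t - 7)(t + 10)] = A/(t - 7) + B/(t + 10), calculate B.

Cover-up at t = -10: B = 1/(-10 - 7) = -1/17


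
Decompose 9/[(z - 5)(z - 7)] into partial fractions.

9/(z - 5)(z - 7) = α/(z - 5) + β/(z - 7). α = 9/(5 - 7) = -9/2, β = 9/(7 - 5) = 9/2
Result: (-9/2)/(z - 5) + (9/2)/(z - 7)


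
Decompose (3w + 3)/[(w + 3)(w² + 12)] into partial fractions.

At w=-3: P = (3·(-3) + 3)/((-3)² + 12) = -2/7. Q = -P = 2/7, R = 3 - (-3)·P = 15/7
Result: (-2/7)/(w + 3) + ((2/7)w + 15/7)/(w² + 12)


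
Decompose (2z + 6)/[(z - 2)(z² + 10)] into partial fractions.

At z=2: A = (2·2 + 6)/(2² + 10) = 5/7. B = -A = -5/7, C = 2 - 2·A = 4/7
Result: (5/7)/(z - 2) - ((5/7)z - 4/7)/(z² + 10)


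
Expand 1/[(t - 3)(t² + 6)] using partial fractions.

Cover-up at t = 3: α = 1/(3² + 6) = 1/15. Then β = -α = -1/15, γ = -α·(0 + 3) = -1/5
Result: (1/15)/(t - 3) - ((1/15)t + 1/5)/(t² + 6)


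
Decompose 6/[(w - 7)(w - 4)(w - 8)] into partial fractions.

Using cover-up method: A = -2, B = 1/2, C = 3/2
Result: -2/(w - 7) + (1/2)/(w - 4) + (3/2)/(w - 8)


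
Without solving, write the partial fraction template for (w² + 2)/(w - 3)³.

Repeated linear factor (power 3): α/(w - 3) + β/(w - 3)² + γ/(w - 3)³


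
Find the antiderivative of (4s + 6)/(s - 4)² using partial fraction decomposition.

Decompose: P = 4, Q = 4·4 + 6 = 22, so (4s + 6)/(s - 4)² = 4/(s - 4) + 22/(s - 4)². Integrate: ∫ P/(s - 4) ds = 4 ln|(s - 4)|; ∫ Q/(s - 4)² ds = -22/(s - 4). Sum: 4 ln|(s - 4)| - 22/(s - 4) + C


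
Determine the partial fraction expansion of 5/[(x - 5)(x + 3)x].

Using cover-up method: P = 1/8, Q = 5/24, R = -1/3
Result: (1/8)/(x - 5) + (5/24)/(x + 3) - (1/3)/x


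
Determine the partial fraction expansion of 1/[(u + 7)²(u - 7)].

Cover-up at u=7: R = 1/(7 + 7)² = 1/196. Cover-up at u=-7: Q = 1/(-7 - 7) = -1/14. Comparing u² coeff: P = -R = -1/196
Result: (-1/196)/(u + 7) - (1/14)/(u + 7)² + (1/196)/(u - 7)


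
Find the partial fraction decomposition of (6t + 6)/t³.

(6t + 6) = At² + Bt + C. At t = 0: C = 6·0 + 6 = 6. Coefficients: A = 0, B = 6
Result: 6/t² + 6/t³


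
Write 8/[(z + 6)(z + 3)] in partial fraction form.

8/(z + 6)(z + 3) = α/(z + 6) + β/(z + 3). α = 8/(-6 + 3) = -8/3, β = 8/(-3 + 6) = 8/3
Result: (-8/3)/(z + 6) + (8/3)/(z + 3)


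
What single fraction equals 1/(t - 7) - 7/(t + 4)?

Common denominator (t - 7)(t + 4). Numerator: 1(t + 4) - 7(t - 7) = (t + 4) - (7t - 49) = -6t + 53
Result: (-6t + 53)/[(t - 7)(t + 4)]


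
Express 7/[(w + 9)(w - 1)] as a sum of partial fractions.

7/(w + 9)(w - 1) = A/(w + 9) + B/(w - 1). A = 7/(-9 - 1) = -7/10, B = 7/(1 + 9) = 7/10
Result: (-7/10)/(w + 9) + (7/10)/(w - 1)


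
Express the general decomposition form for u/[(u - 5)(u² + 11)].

Linear + irreducible quadratic: A/(u - 5) + (Bu + C)/(u² + 11)


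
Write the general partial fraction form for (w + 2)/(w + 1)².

Repeated linear factor: α/(w + 1) + β/(w + 1)²


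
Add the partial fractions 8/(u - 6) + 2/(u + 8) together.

Common denominator (u - 6)(u + 8). Numerator: 8(u + 8) + 2(u - 6) = (8u + 64) + (2u - 12) = 10u + 52
Result: (10u + 52)/[(u - 6)(u + 8)]


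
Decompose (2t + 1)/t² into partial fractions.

(2t + 1) = At + B. At t = 0: B = 2·0 + 1 = 1. Coeff of t: A = 2
Result: 2/t + 1/t²


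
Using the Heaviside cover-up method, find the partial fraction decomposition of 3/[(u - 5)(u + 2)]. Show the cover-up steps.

Cover (u - 5): set u=5, get P = 3/(5 + 2) = 3/7. Cover (u + 2): set u=-2, get Q = 3/(-2 - 5) = -3/7.
Result: (3/7)/(u - 5) - (3/7)/(u + 2)


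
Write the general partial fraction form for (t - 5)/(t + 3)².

Repeated linear factor: P/(t + 3) + Q/(t + 3)²


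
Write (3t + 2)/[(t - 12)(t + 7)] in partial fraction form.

At t=12: P = (3·12 + 2)/(12 + 7) = 2. At t=-7: Q = (3·(-7) + 2)/(-7 - 12) = 1
Result: 2/(t - 12) + 1/(t + 7)


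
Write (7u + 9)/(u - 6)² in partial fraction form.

(7u + 9) = A(u - 6) + B. At u = 6: B = 7·6 + 9 = 51. Coeff of u: A = 7
Result: 7/(u - 6) + 51/(u - 6)²


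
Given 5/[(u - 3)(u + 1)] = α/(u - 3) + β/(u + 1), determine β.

Cover-up at u = -1: β = 5/(-1 - 3) = -5/4


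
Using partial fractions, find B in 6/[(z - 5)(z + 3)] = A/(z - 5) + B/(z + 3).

Cover-up at z = -3: B = 6/(-3 - 5) = -6/8 = -3/4


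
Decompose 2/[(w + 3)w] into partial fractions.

2/(w + 3)w = α/(w + 3) + β/w. α = 2/(-3 - 0) = -2/3, β = 2/(0 + 3) = 2/3
Result: (-2/3)/(w + 3) + (2/3)/w


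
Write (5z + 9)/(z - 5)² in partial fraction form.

(5z + 9) = P(z - 5) + Q. At z = 5: Q = 5·5 + 9 = 34. Coeff of z: P = 5
Result: 5/(z - 5) + 34/(z - 5)²


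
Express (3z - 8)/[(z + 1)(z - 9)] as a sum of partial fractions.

At z=-1: α = (3·(-1) - 8)/(-1 - 9) = 11/10. At z=9: β = (3·9 - 8)/(9 + 1) = 19/10
Result: (11/10)/(z + 1) + (19/10)/(z - 9)


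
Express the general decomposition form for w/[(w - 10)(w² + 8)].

Linear + irreducible quadratic: A/(w - 10) + (Bw + C)/(w² + 8)


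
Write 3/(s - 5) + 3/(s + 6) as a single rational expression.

Common denominator (s - 5)(s + 6). Numerator: 3(s + 6) + 3(s - 5) = (3s + 18) + (3s - 15) = 6s + 3
Result: (6s + 3)/[(s - 5)(s + 6)]


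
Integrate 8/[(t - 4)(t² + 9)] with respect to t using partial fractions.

Cover-up at t=4: P = 8/(4²+9) = 8/25. Coeff matching: Q = -8/25, R = -32/25. Decomposition: (8/25)/(t - 4) - ((8/25)t + 32/25)/(t² + 9). Integrate: linear → ln, quadratic → (1/2)ln + arctan: (8/25) ln|(t - 4)| - (4/25) ln(t² + 9) - (32/75) arctan(t/3) + C


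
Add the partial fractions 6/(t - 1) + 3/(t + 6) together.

Common denominator (t - 1)(t + 6). Numerator: 6(t + 6) + 3(t - 1) = (6t + 36) + (3t - 3) = 9t + 33
Result: (9t + 33)/[(t - 1)(t + 6)]


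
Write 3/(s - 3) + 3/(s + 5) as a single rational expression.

Common denominator (s - 3)(s + 5). Numerator: 3(s + 5) + 3(s - 3) = (3s + 15) + (3s - 9) = 6s + 6
Result: (6s + 6)/[(s - 3)(s + 5)]


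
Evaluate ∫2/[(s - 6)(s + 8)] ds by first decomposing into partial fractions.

Decompose: 2/[(s - 6)(s + 8)] = (1/7)/(s - 6) - (1/7)/(s + 8). Integrate each term: (1/7) ln|(s - 6)| - (1/7) ln|(s + 8)| + C


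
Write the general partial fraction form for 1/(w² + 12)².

Repeated quadratic factor: (Pw + Q)/(w² + 12) + (Rw + S)/(w² + 12)²


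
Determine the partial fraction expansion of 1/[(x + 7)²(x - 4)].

Cover-up at x=4: γ = 1/(4 + 7)² = 1/121. Cover-up at x=-7: β = 1/(-7 - 4) = -1/11. Comparing x² coeff: α = -γ = -1/121
Result: (-1/121)/(x + 7) - (1/11)/(x + 7)² + (1/121)/(x - 4)


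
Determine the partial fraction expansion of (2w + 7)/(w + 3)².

(2w + 7) = P(w + 3) + Q. At w = -3: Q = 2·(-3) + 7 = 1. Coeff of w: P = 2
Result: 2/(w + 3) + 1/(w + 3)²


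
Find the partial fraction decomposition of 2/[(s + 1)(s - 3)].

2/(s + 1)(s - 3) = A/(s + 1) + B/(s - 3). A = 2/(-1 - 3) = -1/2, B = 2/(3 + 1) = 1/2
Result: (-1/2)/(s + 1) + (1/2)/(s - 3)


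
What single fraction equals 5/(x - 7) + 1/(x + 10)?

Common denominator (x - 7)(x + 10). Numerator: 5(x + 10) + 1(x - 7) = (5x + 50) + (x - 7) = 6x + 43
Result: (6x + 43)/[(x - 7)(x + 10)]


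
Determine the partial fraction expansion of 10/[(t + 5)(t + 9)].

10/(t + 5)(t + 9) = P/(t + 5) + Q/(t + 9). P = 10/(-5 + 9) = 5/2, Q = 10/(-9 + 5) = -5/2
Result: (5/2)/(t + 5) - (5/2)/(t + 9)


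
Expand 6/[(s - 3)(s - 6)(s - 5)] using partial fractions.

Using cover-up method: α = 1, β = 2, γ = -3
Result: 1/(s - 3) + 2/(s - 6) - 3/(s - 5)


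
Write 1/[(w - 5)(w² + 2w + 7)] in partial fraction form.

Cover-up at w = 5: P = 1/(5² + 2·5 + 7) = 1/42. Then Q = -P = -1/42, R = -P·(2 + 5) = -1/6
Result: (1/42)/(w - 5) - ((1/42)w + 1/6)/(w² + 2w + 7)


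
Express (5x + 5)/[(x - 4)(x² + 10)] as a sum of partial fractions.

At x=4: A = (5·4 + 5)/(4² + 10) = 25/26. B = -A = -25/26, C = 5 - 4·A = 15/13
Result: (25/26)/(x - 4) - ((25/26)x - 15/13)/(x² + 10)


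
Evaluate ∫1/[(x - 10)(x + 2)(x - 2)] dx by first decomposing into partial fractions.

Cover-up: P = 1/96, Q = 1/48, R = -1/32. Decomposition: (1/96)/(x - 10) + (1/48)/(x + 2) - (1/32)/(x - 2). Integrate each term: (1/96) ln|(x - 10)| + (1/48) ln|(x + 2)| - (1/32) ln|(x - 2)| + C


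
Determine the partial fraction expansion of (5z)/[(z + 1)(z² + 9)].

At z=-1: P = (5·(-1) + 0)/((-1)² + 9) = -1/2. Q = -P = 1/2, R = 5 - (-1)·P = 9/2
Result: (-1/2)/(z + 1) + ((1/2)z + 9/2)/(z² + 9)


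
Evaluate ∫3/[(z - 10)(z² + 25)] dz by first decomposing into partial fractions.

Cover-up at z=10: A = 3/(10²+25) = 3/125. Coeff matching: B = -3/125, C = -6/25. Decomposition: (3/125)/(z - 10) - ((3/125)z + 6/25)/(z² + 25). Integrate: linear → ln, quadratic → (1/2)ln + arctan: (3/125) ln|(z - 10)| - (3/250) ln(z² + 25) - (6/125) arctan(z/5) + C


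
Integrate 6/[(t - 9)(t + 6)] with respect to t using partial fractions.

Decompose: 6/[(t - 9)(t + 6)] = (2/5)/(t - 9) - (2/5)/(t + 6). Integrate each term: (2/5) ln|(t - 9)| - (2/5) ln|(t + 6)| + C


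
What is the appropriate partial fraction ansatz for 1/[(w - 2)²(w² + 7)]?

Repeated linear + quadratic: A/(w - 2) + B/(w - 2)² + (Cw + D)/(w² + 7)


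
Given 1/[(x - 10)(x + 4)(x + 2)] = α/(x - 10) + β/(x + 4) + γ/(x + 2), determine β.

Cover-up at x = -4: β = 1/[(-4 - 10)(-4 + 2)] = 1/[(-14)(-2)] = 1/28


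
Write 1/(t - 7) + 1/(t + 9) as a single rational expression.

Common denominator (t - 7)(t + 9). Numerator: 1(t + 9) + 1(t - 7) = (t + 9) + (t - 7) = 2t + 2
Result: (2t + 2)/[(t - 7)(t + 9)]


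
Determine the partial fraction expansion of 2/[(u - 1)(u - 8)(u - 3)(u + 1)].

Using Heaviside cover-up: (1/14)/(u - 1) + (2/315)/(u - 8) - (1/20)/(u - 3) - (1/36)/(u + 1)


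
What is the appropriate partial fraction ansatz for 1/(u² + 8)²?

Repeated quadratic factor: (Pu + Q)/(u² + 8) + (Ru + S)/(u² + 8)²


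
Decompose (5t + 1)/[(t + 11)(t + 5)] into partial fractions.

At t=-11: A = (5·(-11) + 1)/(-11 + 5) = 9. At t=-5: B = (5·(-5) + 1)/(-5 + 11) = -4
Result: 9/(t + 11) - 4/(t + 5)


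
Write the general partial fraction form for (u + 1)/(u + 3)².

Repeated linear factor: P/(u + 3) + Q/(u + 3)²


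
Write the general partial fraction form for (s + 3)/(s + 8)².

Repeated linear factor: α/(s + 8) + β/(s + 8)²


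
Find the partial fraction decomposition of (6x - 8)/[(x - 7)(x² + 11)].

At x=7: P = (6·7 - 8)/(7² + 11) = 17/30. Q = -P = -17/30, R = 6 - 7·P = 61/30
Result: (17/30)/(x - 7) - ((17/30)x - 61/30)/(x² + 11)


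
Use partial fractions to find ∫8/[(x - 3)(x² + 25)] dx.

Cover-up at x=3: α = 8/(3²+25) = 4/17. Coeff matching: β = -4/17, γ = -12/17. Decomposition: (4/17)/(x - 3) - ((4/17)x + 12/17)/(x² + 25). Integrate: linear → ln, quadratic → (1/2)ln + arctan: (4/17) ln|(x - 3)| - (2/17) ln(x² + 25) - (12/85) arctan(x/5) + C


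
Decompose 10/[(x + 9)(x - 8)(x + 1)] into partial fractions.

Using cover-up method: α = 5/68, β = 10/153, γ = -5/36
Result: (5/68)/(x + 9) + (10/153)/(x - 8) - (5/36)/(x + 1)


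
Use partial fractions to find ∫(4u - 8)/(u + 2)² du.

Decompose: α = 4, β = 4·(-2) - 8 = -16, so (4u - 8)/(u + 2)² = 4/(u + 2) - 16/(u + 2)². Integrate: ∫ α/(u + 2) du = 4 ln|(u + 2)|; ∫ β/(u + 2)² du = 16/(u + 2). Sum: 4 ln|(u + 2)| + 16/(u + 2) + C


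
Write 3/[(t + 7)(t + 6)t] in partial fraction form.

Using cover-up method: P = 3/7, Q = -1/2, R = 1/14
Result: (3/7)/(t + 7) - (1/2)/(t + 6) + (1/14)/t


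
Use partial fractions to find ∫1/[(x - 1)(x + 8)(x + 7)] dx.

Cover-up: α = 1/72, β = 1/9, γ = -1/8. Decomposition: (1/72)/(x - 1) + (1/9)/(x + 8) - (1/8)/(x + 7). Integrate each term: (1/72) ln|(x - 1)| + (1/9) ln|(x + 8)| - (1/8) ln|(x + 7)| + C


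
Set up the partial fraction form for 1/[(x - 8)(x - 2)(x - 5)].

Three distinct linear factors: A/(x - 8) + B/(x - 2) + C/(x - 5)


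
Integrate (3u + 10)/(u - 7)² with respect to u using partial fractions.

Decompose: α = 3, β = 3·7 + 10 = 31, so (3u + 10)/(u - 7)² = 3/(u - 7) + 31/(u - 7)². Integrate: ∫ α/(u - 7) du = 3 ln|(u - 7)|; ∫ β/(u - 7)² du = -31/(u - 7). Sum: 3 ln|(u - 7)| - 31/(u - 7) + C


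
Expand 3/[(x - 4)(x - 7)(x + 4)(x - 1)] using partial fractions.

Using Heaviside cover-up: (-1/24)/(x - 4) + (1/66)/(x - 7) - (3/440)/(x + 4) + (1/30)/(x - 1)


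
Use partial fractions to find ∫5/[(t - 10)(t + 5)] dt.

Decompose: 5/[(t - 10)(t + 5)] = (1/3)/(t - 10) - (1/3)/(t + 5). Integrate each term: (1/3) ln|(t - 10)| - (1/3) ln|(t + 5)| + C


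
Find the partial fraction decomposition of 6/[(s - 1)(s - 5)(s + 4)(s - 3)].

Using Heaviside cover-up: (3/20)/(s - 1) + (1/12)/(s - 5) - (2/105)/(s + 4) - (3/14)/(s - 3)


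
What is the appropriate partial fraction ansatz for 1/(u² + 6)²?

Repeated quadratic factor: (Pu + Q)/(u² + 6) + (Ru + S)/(u² + 6)²


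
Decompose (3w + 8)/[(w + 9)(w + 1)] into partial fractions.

At w=-9: α = (3·(-9) + 8)/(-9 + 1) = 19/8. At w=-1: β = (3·(-1) + 8)/(-1 + 9) = 5/8
Result: (19/8)/(w + 9) + (5/8)/(w + 1)


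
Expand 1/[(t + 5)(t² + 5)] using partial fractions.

Cover-up at t = -5: α = 1/((-5)² + 5) = 1/30. Then β = -α = -1/30, γ = -α·(0 - 5) = 1/6
Result: (1/30)/(t + 5) - ((1/30)t - 1/6)/(t² + 5)


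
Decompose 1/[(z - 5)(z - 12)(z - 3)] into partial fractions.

Using cover-up method: P = -1/14, Q = 1/63, R = 1/18
Result: (-1/14)/(z - 5) + (1/63)/(z - 12) + (1/18)/(z - 3)


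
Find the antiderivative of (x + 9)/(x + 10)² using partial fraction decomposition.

Decompose: α = 1, β = 1·(-10) + 9 = -1, so (x + 9)/(x + 10)² = 1/(x + 10) - 1/(x + 10)². Integrate: ∫ α/(x + 10) dx = ln|(x + 10)|; ∫ β/(x + 10)² dx = 1/(x + 10). Sum: ln|(x + 10)| + 1/(x + 10) + C


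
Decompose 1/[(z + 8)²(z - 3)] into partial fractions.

Cover-up at z=3: R = 1/(3 + 8)² = 1/121. Cover-up at z=-8: Q = 1/(-8 - 3) = -1/11. Comparing z² coeff: P = -R = -1/121
Result: (-1/121)/(z + 8) - (1/11)/(z + 8)² + (1/121)/(z - 3)


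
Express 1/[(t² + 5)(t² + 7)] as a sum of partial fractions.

Coefficient matching gives α = γ = 0, β = 1/(7-5) = 1/2, δ = -β = -1/2
Result: (1/2)/(t² + 5) - (1/2)/(t² + 7)


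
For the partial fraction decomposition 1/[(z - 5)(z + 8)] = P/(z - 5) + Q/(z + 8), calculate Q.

Cover-up at z = -8: Q = 1/(-8 - 5) = -1/13


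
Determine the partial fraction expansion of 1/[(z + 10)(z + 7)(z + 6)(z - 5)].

Using Heaviside cover-up: (-1/180)/(z + 10) + (1/36)/(z + 7) - (1/44)/(z + 6) + (1/1980)/(z - 5)


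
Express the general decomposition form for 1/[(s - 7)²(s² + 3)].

Repeated linear + quadratic: A/(s - 7) + B/(s - 7)² + (Cs + D)/(s² + 3)


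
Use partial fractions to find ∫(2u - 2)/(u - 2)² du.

Decompose: A = 2, B = 2·2 - 2 = 2, so (2u - 2)/(u - 2)² = 2/(u - 2) + 2/(u - 2)². Integrate: ∫ A/(u - 2) du = 2 ln|(u - 2)|; ∫ B/(u - 2)² du = -2/(u - 2). Sum: 2 ln|(u - 2)| - 2/(u - 2) + C


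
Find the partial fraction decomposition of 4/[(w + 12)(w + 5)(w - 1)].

Using cover-up method: A = 4/91, B = -2/21, C = 2/39
Result: (4/91)/(w + 12) - (2/21)/(w + 5) + (2/39)/(w - 1)


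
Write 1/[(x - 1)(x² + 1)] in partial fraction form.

Cover-up at x = 1: P = 1/(1² + 1) = 1/2. Then Q = -P = -1/2, R = -P·(0 + 1) = -1/2
Result: (1/2)/(x - 1) - ((1/2)x + 1/2)/(x² + 1)


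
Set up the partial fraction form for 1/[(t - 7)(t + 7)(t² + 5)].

Two linear + quadratic: A/(t - 7) + B/(t + 7) + (Ct + D)/(t² + 5)


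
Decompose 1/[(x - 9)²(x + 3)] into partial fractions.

Cover-up at x=-3: C = 1/(-3 - 9)² = 1/144. Cover-up at x=9: B = 1/(9 + 3) = 1/12. Comparing x² coeff: A = -C = -1/144
Result: (-1/144)/(x - 9) + (1/12)/(x - 9)² + (1/144)/(x + 3)


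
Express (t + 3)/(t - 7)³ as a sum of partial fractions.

(t + 3) = P(t - 7)² + Q(t - 7) + R. At t = 7: R = 1·7 + 3 = 10. Coefficients: P = 0, Q = 1
Result: 1/(t - 7)² + 10/(t - 7)³


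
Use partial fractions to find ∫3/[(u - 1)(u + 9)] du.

Decompose: 3/[(u - 1)(u + 9)] = (3/10)/(u - 1) - (3/10)/(u + 9). Integrate each term: (3/10) ln|(u - 1)| - (3/10) ln|(u + 9)| + C


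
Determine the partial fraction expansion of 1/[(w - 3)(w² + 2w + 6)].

Cover-up at w = 3: α = 1/(3² + 2·3 + 6) = 1/21. Then β = -α = -1/21, γ = -α·(2 + 3) = -5/21
Result: (1/21)/(w - 3) - ((1/21)w + 5/21)/(w² + 2w + 6)


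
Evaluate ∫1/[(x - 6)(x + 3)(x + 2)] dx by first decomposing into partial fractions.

Cover-up: α = 1/72, β = 1/9, γ = -1/8. Decomposition: (1/72)/(x - 6) + (1/9)/(x + 3) - (1/8)/(x + 2). Integrate each term: (1/72) ln|(x - 6)| + (1/9) ln|(x + 3)| - (1/8) ln|(x + 2)| + C


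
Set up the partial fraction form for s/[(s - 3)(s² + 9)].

Linear + irreducible quadratic: A/(s - 3) + (Bs + C)/(s² + 9)


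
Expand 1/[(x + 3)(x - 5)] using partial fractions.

1/(x + 3)(x - 5) = P/(x + 3) + Q/(x - 5). P = 1/(-3 - 5) = -1/8, Q = 1/(5 + 3) = 1/8
Result: (-1/8)/(x + 3) + (1/8)/(x - 5)


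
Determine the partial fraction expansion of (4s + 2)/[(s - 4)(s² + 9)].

At s=4: P = (4·4 + 2)/(4² + 9) = 18/25. Q = -P = -18/25, R = 4 - 4·P = 28/25
Result: (18/25)/(s - 4) - ((18/25)s - 28/25)/(s² + 9)


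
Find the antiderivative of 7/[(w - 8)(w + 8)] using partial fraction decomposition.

Decompose: 7/[(w - 8)(w + 8)] = (7/16)/(w - 8) - (7/16)/(w + 8). Integrate each term: (7/16) ln|(w - 8)| - (7/16) ln|(w + 8)| + C


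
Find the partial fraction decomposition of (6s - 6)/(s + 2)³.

(6s - 6) = A(s + 2)² + B(s + 2) + C. At s = -2: C = 6·(-2) - 6 = -18. Coefficients: A = 0, B = 6
Result: 6/(s + 2)² - 18/(s + 2)³


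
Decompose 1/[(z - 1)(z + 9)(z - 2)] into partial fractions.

Using cover-up method: A = -1/10, B = 1/110, C = 1/11
Result: (-1/10)/(z - 1) + (1/110)/(z + 9) + (1/11)/(z - 2)


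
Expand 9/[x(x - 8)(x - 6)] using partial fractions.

Using cover-up method: P = 3/16, Q = 9/16, R = -3/4
Result: (3/16)/x + (9/16)/(x - 8) - (3/4)/(x - 6)


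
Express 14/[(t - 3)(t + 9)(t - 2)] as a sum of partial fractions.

Using cover-up method: P = 7/6, Q = 7/66, R = -14/11
Result: (7/6)/(t - 3) + (7/66)/(t + 9) - (14/11)/(t - 2)


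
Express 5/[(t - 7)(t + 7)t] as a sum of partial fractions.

Using cover-up method: A = 5/98, B = 5/98, C = -5/49
Result: (5/98)/(t - 7) + (5/98)/(t + 7) - (5/49)/t


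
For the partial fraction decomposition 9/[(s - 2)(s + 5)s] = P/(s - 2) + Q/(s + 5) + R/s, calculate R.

Cover-up at s = 0: R = 9/[(0 - 2)(0 + 5)] = 9/[(-2)(5)] = -9/10


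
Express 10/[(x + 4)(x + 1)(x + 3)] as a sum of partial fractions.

Using cover-up method: α = 10/3, β = 5/3, γ = -5
Result: (10/3)/(x + 4) + (5/3)/(x + 1) - 5/(x + 3)


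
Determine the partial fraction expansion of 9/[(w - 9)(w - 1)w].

Using cover-up method: P = 1/8, Q = -9/8, R = 1
Result: (1/8)/(w - 9) - (9/8)/(w - 1) + 1/w


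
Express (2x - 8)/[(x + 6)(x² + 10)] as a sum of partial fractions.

At x=-6: P = (2·(-6) - 8)/((-6)² + 10) = -10/23. Q = -P = 10/23, R = 2 - (-6)·P = -14/23
Result: (-10/23)/(x + 6) + ((10/23)x - 14/23)/(x² + 10)


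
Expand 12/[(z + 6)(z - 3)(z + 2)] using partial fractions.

Using cover-up method: P = 1/3, Q = 4/15, R = -3/5
Result: (1/3)/(z + 6) + (4/15)/(z - 3) - (3/5)/(z + 2)


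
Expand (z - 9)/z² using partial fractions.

(z - 9) = Pz + Q. At z = 0: Q = 1·0 - 9 = -9. Coeff of z: P = 1
Result: 1/z - 9/z²


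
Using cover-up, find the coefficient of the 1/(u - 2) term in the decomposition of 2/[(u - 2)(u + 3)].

Cover (u - 2), set u=2: 2/((u + 3) at u=2) = 2/(5) = 2/5


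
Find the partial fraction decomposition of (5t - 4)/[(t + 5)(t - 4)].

At t=-5: A = (5·(-5) - 4)/(-5 - 4) = 29/9. At t=4: B = (5·4 - 4)/(4 + 5) = 16/9
Result: (29/9)/(t + 5) + (16/9)/(t - 4)


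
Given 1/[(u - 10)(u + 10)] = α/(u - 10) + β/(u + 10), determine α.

Cover-up at u = 10: α = 1/(10 + 10) = 1/20


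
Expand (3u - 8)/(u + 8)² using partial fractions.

(3u - 8) = A(u + 8) + B. At u = -8: B = 3·(-8) - 8 = -32. Coeff of u: A = 3
Result: 3/(u + 8) - 32/(u + 8)²


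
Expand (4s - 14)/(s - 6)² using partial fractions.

(4s - 14) = A(s - 6) + B. At s = 6: B = 4·6 - 14 = 10. Coeff of s: A = 4
Result: 4/(s - 6) + 10/(s - 6)²


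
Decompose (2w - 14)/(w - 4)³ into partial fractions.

(2w - 14) = P(w - 4)² + Q(w - 4) + R. At w = 4: R = 2·4 - 14 = -6. Coefficients: P = 0, Q = 2
Result: 2/(w - 4)² - 6/(w - 4)³


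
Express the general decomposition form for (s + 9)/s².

Repeated linear factor: P/s + Q/s²


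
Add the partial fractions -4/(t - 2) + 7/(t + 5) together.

Common denominator (t - 2)(t + 5). Numerator: -4(t + 5) + 7(t - 2) = (-4t - 20) + (7t - 14) = 3t - 34
Result: (3t - 34)/[(t - 2)(t + 5)]


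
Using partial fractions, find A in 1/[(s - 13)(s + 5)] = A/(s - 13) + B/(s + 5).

Cover-up at s = 13: A = 1/(13 + 5) = 1/18


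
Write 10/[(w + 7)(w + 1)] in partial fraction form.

10/(w + 7)(w + 1) = A/(w + 7) + B/(w + 1). A = 10/(-7 + 1) = -5/3, B = 10/(-1 + 7) = 5/3
Result: (-5/3)/(w + 7) + (5/3)/(w + 1)


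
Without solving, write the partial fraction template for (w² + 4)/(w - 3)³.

Repeated linear factor (power 3): P/(w - 3) + Q/(w - 3)² + R/(w - 3)³


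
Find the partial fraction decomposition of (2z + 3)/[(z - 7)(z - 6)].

At z=7: A = (2·7 + 3)/(7 - 6) = 17. At z=6: B = (2·6 + 3)/(6 - 7) = -15
Result: 17/(z - 7) - 15/(z - 6)


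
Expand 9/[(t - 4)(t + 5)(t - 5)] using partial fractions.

Using cover-up method: α = -1, β = 1/10, γ = 9/10
Result: -1/(t - 4) + (1/10)/(t + 5) + (9/10)/(t - 5)


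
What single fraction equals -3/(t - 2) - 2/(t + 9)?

Common denominator (t - 2)(t + 9). Numerator: -3(t + 9) - 2(t - 2) = (-3t - 27) - (2t - 4) = -5t - 23
Result: (-5t - 23)/[(t - 2)(t + 9)]


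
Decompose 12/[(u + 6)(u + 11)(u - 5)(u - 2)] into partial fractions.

Using Heaviside cover-up: (3/110)/(u + 6) - (3/260)/(u + 11) + (1/44)/(u - 5) - (1/26)/(u - 2)


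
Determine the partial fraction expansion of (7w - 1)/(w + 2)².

(7w - 1) = α(w + 2) + β. At w = -2: β = 7·(-2) - 1 = -15. Coeff of w: α = 7
Result: 7/(w + 2) - 15/(w + 2)²


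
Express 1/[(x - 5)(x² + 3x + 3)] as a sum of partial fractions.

Cover-up at x = 5: A = 1/(5² + 3·5 + 3) = 1/43. Then B = -A = -1/43, C = -A·(3 + 5) = -8/43
Result: (1/43)/(x - 5) - ((1/43)x + 8/43)/(x² + 3x + 3)


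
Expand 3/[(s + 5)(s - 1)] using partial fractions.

3/(s + 5)(s - 1) = α/(s + 5) + β/(s - 1). α = 3/(-5 - 1) = -1/2, β = 3/(1 + 5) = 1/2
Result: (-1/2)/(s + 5) + (1/2)/(s - 1)


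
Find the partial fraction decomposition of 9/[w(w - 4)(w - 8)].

Using cover-up method: α = 9/32, β = -9/16, γ = 9/32
Result: (9/32)/w - (9/16)/(w - 4) + (9/32)/(w - 8)


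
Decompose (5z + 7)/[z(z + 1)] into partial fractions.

At z=0: α = (5·0 + 7)/(0 + 1) = 7. At z=-1: β = (5·(-1) + 7)/(-1 - 0) = -2
Result: 7/z - 2/(z + 1)


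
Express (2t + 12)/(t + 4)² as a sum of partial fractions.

(2t + 12) = P(t + 4) + Q. At t = -4: Q = 2·(-4) + 12 = 4. Coeff of t: P = 2
Result: 2/(t + 4) + 4/(t + 4)²


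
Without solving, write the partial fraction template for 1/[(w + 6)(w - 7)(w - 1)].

Three distinct linear factors: α/(w + 6) + β/(w - 7) + γ/(w - 1)


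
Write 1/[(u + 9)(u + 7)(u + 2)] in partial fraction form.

Using cover-up method: A = 1/14, B = -1/10, C = 1/35
Result: (1/14)/(u + 9) - (1/10)/(u + 7) + (1/35)/(u + 2)
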